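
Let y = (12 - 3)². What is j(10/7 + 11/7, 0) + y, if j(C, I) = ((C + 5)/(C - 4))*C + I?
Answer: 57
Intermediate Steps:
y = 81 (y = 9² = 81)
j(C, I) = I + C*(5 + C)/(-4 + C) (j(C, I) = ((5 + C)/(-4 + C))*C + I = C*(5 + C)/(-4 + C) + I = I + C*(5 + C)/(-4 + C))
j(10/7 + 11/7, 0) + y = ((10/7 + 11/7)² - 4*0 + 5*(10/7 + 11/7) + (10/7 + 11/7)*0)/(-4 + (10/7 + 11/7)) + 81 = ((10*(⅐) + 11*(⅐))² + 0 + 5*(10*(⅐) + 11*(⅐)) + (10*(⅐) + 11*(⅐))*0)/(-4 + (10*(⅐) + 11*(⅐))) + 81 = ((10/7 + 11/7)² + 0 + 5*(10/7 + 11/7) + (10/7 + 11/7)*0)/(-4 + (10/7 + 11/7)) + 81 = (3² + 0 + 5*3 + 3*0)/(-4 + 3) + 81 = (9 + 0 + 15 + 0)/(-1) + 81 = -1*24 + 81 = -24 + 81 = 57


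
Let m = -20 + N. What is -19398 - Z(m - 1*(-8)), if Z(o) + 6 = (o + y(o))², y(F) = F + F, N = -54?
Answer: -58596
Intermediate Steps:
y(F) = 2*F
m = -74 (m = -20 - 54 = -74)
Z(o) = -6 + 9*o² (Z(o) = -6 + (o + 2*o)² = -6 + (3*o)² = -6 + 9*o²)
-19398 - Z(m - 1*(-8)) = -19398 - (-6 + 9*(-74 - 1*(-8))²) = -19398 - (-6 + 9*(-74 + 8)²) = -19398 - (-6 + 9*(-66)²) = -19398 - (-6 + 9*4356) = -19398 - (-6 + 39204) = -19398 - 1*39198 = -19398 - 39198 = -58596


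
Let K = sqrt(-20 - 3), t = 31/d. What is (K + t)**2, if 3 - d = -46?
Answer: -54262/2401 + 62*I*sqrt(23)/49 ≈ -22.6 + 6.0682*I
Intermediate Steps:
d = 49 (d = 3 - 1*(-46) = 3 + 46 = 49)
t = 31/49 ≈ 0.63265
K = I*sqrt(23) (K = sqrt(-23) = I*sqrt(23) ≈ 4.7958*I)
(K + t)**2 = (I*sqrt(23) + 31/49)**2 = (31/49 + I*sqrt(23))**2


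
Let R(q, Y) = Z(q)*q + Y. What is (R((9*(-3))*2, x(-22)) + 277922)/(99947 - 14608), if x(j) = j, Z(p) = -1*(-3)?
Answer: 277738/85339 ≈ 3.2545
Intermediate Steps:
Z(p) = 3
R(q, Y) = Y + 3*q (R(q, Y) = 3*q + Y = Y + 3*q)
(R((9*(-3))*2, x(-22)) + 277922)/(99947 - 14608) = ((-22 + 3*((9*(-3))*2)) + 277922)/(99947 - 14608) = ((-22 + 3*(-27*2)) + 277922)/85339 = ((-22 + 3*(-54)) + 277922)*(1/85339) = ((-22 - 162) + 277922)*(1/85339) = (-184 + 277922)*(1/85339) = 277738*(1/85339) = 277738/85339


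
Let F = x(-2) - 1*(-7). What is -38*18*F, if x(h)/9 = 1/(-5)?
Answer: -17784/5 ≈ -3556.8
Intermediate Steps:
x(h) = -9/5 (x(h) = 9/(-5) = 9*(-1/5) = -9/5)
F = 26/5 (F = -9/5 - 1*(-7) = -9/5 + 7 = 26/5 ≈ 5.2000)
-38*18*F = -38*18*26/5 = -684*26/5 = -1*17784/5 = -17784/5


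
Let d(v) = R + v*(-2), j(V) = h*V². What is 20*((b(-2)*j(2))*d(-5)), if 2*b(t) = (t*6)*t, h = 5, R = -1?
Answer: 43200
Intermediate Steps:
j(V) = 5*V²
d(v) = -1 - 2*v (d(v) = -1 + v*(-2) = -1 - 2*v)
b(t) = 3*t² (b(t) = ((t*6)*t)/2 = ((6*t)*t)/2 = (6*t²)/2 = 3*t²)
20*((b(-2)*j(2))*d(-5)) = 20*(((3*(-2)²)*(5*2²))*(-1 - 2*(-5))) = 20*(((3*4)*(5*4))*(-1 + 10)) = 20*((12*20)*9) = 20*(240*9) = 20*2160 = 43200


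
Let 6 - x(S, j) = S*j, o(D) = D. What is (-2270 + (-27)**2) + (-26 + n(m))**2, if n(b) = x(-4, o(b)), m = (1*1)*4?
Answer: -1525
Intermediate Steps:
x(S, j) = 6 - S*j
m = 4 (m = 1*4 = 4)
n(b) = 6 + 4*b (n(b) = 6 - 1*(-4)*b = 6 + 4*b)
(-2270 + (-27)**2) + (-26 + n(m))**2 = (-2270 + (-27)**2) + (-26 + (6 + 4*4))**2 = (-2270 + 729) + (-26 + (6 + 16))**2 = -1541 + (-26 + 22)**2 = -1541 + (-4)**2 = -1541 + 16 = -1525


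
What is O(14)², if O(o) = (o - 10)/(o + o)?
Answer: 1/49 ≈ 0.020408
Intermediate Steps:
O(o) = (-10 + o)/(2*o) (O(o) = (-10 + o)/((2*o)) = (-10 + o)*(1/(2*o)) = (-10 + o)/(2*o))
O(14)² = ((½)*(-10 + 14)/14)² = ((½)*(1/14)*4)² = (⅐)² = 1/49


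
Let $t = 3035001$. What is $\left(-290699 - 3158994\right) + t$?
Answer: $-414692$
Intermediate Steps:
$\left(-290699 - 3158994\right) + t = \left(-290699 - 3158994\right) + 3035001 = -3449693 + 3035001 = -414692$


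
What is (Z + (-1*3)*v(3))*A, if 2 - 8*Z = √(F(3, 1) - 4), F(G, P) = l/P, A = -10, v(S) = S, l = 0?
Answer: 175/2 + 5*I/2 ≈ 87.5 + 2.5*I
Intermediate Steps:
F(G, P) = 0 (F(G, P) = 0/P = 0)
Z = ¼ - I/4 (Z = ¼ - √(0 - 4)/8 = ¼ - I/4 ≈ 0.25 - 0.25*I)
(Z + (-1*3)*v(3))*A = ((¼ - I/4) - 1*3*3)*(-10) = ((¼ - I/4) - 3*3)*(-10) = ((¼ - I/4) - 9)*(-10) = (-35/4 - I/4)*(-10) = 175/2 + 5*I/2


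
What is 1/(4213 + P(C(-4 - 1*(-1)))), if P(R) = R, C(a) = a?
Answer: 1/4210 ≈ 0.00023753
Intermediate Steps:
1/(4213 + P(C(-4 - 1*(-1)))) = 1/(4213 + (-4 - 1*(-1))) = 1/(4213 + (-4 + 1)) = 1/(4213 - 3) = 1/4210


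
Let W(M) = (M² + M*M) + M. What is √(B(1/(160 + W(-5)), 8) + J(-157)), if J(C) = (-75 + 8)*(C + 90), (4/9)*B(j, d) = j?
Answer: 13*√4465105/410 ≈ 67.000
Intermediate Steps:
W(M) = M + 2*M² (W(M) = (M² + M²) + M = 2*M² + M = M + 2*M²)
B(j, d) = 9*j/4
J(C) = -6030 - 67*C (J(C) = -67*(90 + C) = -6030 - 67*C)
√(B(1/(160 + W(-5)), 8) + J(-157)) = √(9/(4*(160 - 5*(1 + 2*(-5)))) + (-6030 - 67*(-157))) = √(9/(4*(160 - 5*(1 - 10))) + (-6030 + 10519)) = √(9/(4*(160 - 5*(-9))) + 4489) = √(9/(4*(160 + 45)) + 4489) = √((9/4)/205 + 4489) = √((9/4)*(1/205) + 4489) = √(9/820 + 4489) = √(3680989/820) = 13*√4465105/410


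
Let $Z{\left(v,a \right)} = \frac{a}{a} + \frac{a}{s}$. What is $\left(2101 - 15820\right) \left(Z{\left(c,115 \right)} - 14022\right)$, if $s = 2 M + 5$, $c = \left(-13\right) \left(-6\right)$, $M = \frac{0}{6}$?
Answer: $192038562$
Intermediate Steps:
$M = 0$ ($M = 0 \cdot \frac{1}{6} = 0$)
$c = 78$
$s = 5$ ($s = 2 \cdot 0 + 5 = 0 + 5 = 5$)
$Z{\left(v,a \right)} = 1 + \frac{a}{5}$ ($Z{\left(v,a \right)} = \frac{a}{a} + \frac{a}{5} = 1 + a \frac{1}{5} = 1 + \frac{a}{5}$)
$\left(2101 - 15820\right) \left(Z{\left(c,115 \right)} - 14022\right) = \left(2101 - 15820\right) \left(\left(1 + \frac{1}{5} \cdot 115\right) - 14022\right) = - 13719 \left(\left(1 + 23\right) - 14022\right) = - 13719 \left(24 - 14022\right) = \left(-13719\right) \left(-13998\right) = 192038562$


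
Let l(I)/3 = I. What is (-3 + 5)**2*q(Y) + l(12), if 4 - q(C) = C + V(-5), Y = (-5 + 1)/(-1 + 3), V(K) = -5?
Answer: 80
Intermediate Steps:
l(I) = 3*I
Y = -2 (Y = -4/2 = -4*1/2 = -2)
q(C) = 9 - C (q(C) = 4 - (C - 5) = 4 - (-5 + C) = 4 + (5 - C) = 9 - C)
(-3 + 5)**2*q(Y) + l(12) = (-3 + 5)**2*(9 - 1*(-2)) + 3*12 = 2**2*(9 + 2) + 36 = 4*11 + 36 = 44 + 36 = 80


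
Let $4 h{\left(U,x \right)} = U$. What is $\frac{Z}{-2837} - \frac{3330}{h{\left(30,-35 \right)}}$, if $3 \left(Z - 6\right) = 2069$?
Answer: $- \frac{3780971}{8511} \approx -444.25$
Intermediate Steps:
$Z = \frac{2087}{3}$ ($Z = 6 + \frac{1}{3} \cdot 2069 = 6 + \frac{2069}{3} = \frac{2087}{3} \approx 695.67$)
$h{\left(U,x \right)} = \frac{U}{4}$
$\frac{Z}{-2837} - \frac{3330}{h{\left(30,-35 \right)}} = \frac{2087}{3 \left(-2837\right)} - \frac{3330}{\frac{1}{4} \cdot 30} = \frac{2087}{3} \left(- \frac{1}{2837}\right) - \frac{3330}{\frac{15}{2}} = - \frac{2087}{8511} - 444 = - \frac{3780971}{8511}$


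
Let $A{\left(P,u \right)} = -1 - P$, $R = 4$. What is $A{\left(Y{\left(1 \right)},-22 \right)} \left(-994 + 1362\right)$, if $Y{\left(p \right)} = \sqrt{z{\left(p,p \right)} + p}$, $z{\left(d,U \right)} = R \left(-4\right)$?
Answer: $-368 - 368 i \sqrt{15} \approx -368.0 - 1425.3 i$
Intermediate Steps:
$z{\left(d,U \right)} = -16$ ($z{\left(d,U \right)} = 4 \left(-4\right) = -16$)
$Y{\left(p \right)} = \sqrt{-16 + p}$
$A{\left(Y{\left(1 \right)},-22 \right)} \left(-994 + 1362\right) = \left(-1 - \sqrt{-16 + 1}\right) \left(-994 + 1362\right) = \left(-1 - \sqrt{-15}\right) 368 = \left(-1 - i \sqrt{15}\right) 368 = -368 - 368 i \sqrt{15}$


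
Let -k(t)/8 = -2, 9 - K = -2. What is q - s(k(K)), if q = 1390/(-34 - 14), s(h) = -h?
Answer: -311/24 ≈ -12.958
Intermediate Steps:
K = 11 (K = 9 - 1*(-2) = 9 + 2 = 11)
k(t) = 16 (k(t) = -8*(-2) = 16)
q = -695/24 (q = 1390/(-48) = 1390*(-1/48) = -695/24 ≈ -28.958)
q - s(k(K)) = -695/24 - (-1)*16 = -695/24 - 1*(-16) = -695/24 + 16 = -311/24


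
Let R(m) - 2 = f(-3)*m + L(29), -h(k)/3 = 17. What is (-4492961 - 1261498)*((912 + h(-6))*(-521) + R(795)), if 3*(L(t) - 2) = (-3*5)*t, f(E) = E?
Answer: 2595876736113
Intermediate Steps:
h(k) = -51 (h(k) = -3*17 = -51)
L(t) = 2 - 5*t (L(t) = 2 + ((-3*5)*t)/3 = 2 + (-15*t)/3 = 2 - 5*t)
R(m) = -141 - 3*m (R(m) = 2 + (-3*m + (2 - 5*29)) = 2 + (-3*m + (2 - 145)) = 2 + (-3*m - 143) = 2 + (-143 - 3*m) = -141 - 3*m)
(-4492961 - 1261498)*((912 + h(-6))*(-521) + R(795)) = (-4492961 - 1261498)*((912 - 51)*(-521) + (-141 - 3*795)) = -5754459*(861*(-521) + (-141 - 2385)) = -5754459*(-448581 - 2526) = -5754459*(-451107) = 2595876736113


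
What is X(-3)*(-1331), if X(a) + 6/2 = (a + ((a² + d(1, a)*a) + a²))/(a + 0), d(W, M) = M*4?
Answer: 26620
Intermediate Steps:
d(W, M) = 4*M
X(a) = -3 + (a + 6*a²)/a (X(a) = -3 + (a + ((a² + (4*a)*a) + a²))/(a + 0) = -3 + (a + ((a² + 4*a²) + a²))/a = -3 + (a + (5*a² + a²))/a = -3 + (a + 6*a²)/a)
X(-3)*(-1331) = (-2 + 6*(-3))*(-1331) = (-2 - 18)*(-1331) = -20*(-1331) = 26620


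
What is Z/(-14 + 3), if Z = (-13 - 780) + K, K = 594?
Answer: 199/11 ≈ 18.091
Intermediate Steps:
Z = -199 (Z = (-13 - 780) + 594 = -793 + 594 = -199)
Z/(-14 + 3) = -199/(-14 + 3) = -199/(-11) = -199*(-1/11) = 199/11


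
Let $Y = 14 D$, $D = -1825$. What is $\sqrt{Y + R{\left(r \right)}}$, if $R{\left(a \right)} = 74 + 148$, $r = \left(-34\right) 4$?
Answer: $4 i \sqrt{1583} \approx 159.15 i$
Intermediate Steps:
$r = -136$
$R{\left(a \right)} = 222$
$Y = -25550$ ($Y = 14 \left(-1825\right) = -25550$)
$\sqrt{Y + R{\left(r \right)}} = \sqrt{-25550 + 222} = \sqrt{-25328} = 4 i \sqrt{1583}$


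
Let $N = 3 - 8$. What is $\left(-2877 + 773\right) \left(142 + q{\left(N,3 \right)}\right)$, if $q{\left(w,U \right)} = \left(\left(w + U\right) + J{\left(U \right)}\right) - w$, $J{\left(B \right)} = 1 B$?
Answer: $-311392$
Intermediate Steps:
$J{\left(B \right)} = B$
$N = -5$ ($N = 3 - 8 = -5$)
$q{\left(w,U \right)} = 2 U$ ($q{\left(w,U \right)} = \left(\left(w + U\right) + U\right) - w = \left(\left(U + w\right) + U\right) - w = \left(w + 2 U\right) - w = 2 U$)
$\left(-2877 + 773\right) \left(142 + q{\left(N,3 \right)}\right) = \left(-2877 + 773\right) \left(142 + 2 \cdot 3\right) = - 2104 \left(142 + 6\right) = \left(-2104\right) 148 = -311392$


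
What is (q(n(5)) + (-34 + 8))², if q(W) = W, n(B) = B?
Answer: 441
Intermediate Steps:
(q(n(5)) + (-34 + 8))² = (5 + (-34 + 8))² = (5 - 26)² = (-21)² = 441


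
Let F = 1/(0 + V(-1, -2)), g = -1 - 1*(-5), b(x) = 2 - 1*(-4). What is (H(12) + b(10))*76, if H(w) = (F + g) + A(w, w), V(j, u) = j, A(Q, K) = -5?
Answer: 304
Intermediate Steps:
b(x) = 6 (b(x) = 2 + 4 = 6)
g = 4 (g = -1 + 5 = 4)
F = -1 (F = 1/(0 - 1) = 1/(-1) = -1)
H(w) = -2 (H(w) = (-1 + 4) - 5 = 3 - 5 = -2)
(H(12) + b(10))*76 = (-2 + 6)*76 = 4*76 = 304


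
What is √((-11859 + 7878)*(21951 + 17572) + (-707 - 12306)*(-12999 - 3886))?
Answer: √62383442 ≈ 7898.3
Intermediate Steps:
√((-11859 + 7878)*(21951 + 17572) + (-707 - 12306)*(-12999 - 3886)) = √(-3981*39523 - 13013*(-16885)) = √(-157341063 + 219724505) = √62383442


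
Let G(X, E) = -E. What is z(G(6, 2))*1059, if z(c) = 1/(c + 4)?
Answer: 1059/2 ≈ 529.50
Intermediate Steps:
z(c) = 1/(4 + c)
z(G(6, 2))*1059 = 1059/(4 - 1*2) = 1059/(4 - 2) = 1059/2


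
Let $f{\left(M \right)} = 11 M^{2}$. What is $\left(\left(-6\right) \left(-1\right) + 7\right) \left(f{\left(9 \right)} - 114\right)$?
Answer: $10101$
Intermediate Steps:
$\left(\left(-6\right) \left(-1\right) + 7\right) \left(f{\left(9 \right)} - 114\right) = \left(\left(-6\right) \left(-1\right) + 7\right) \left(11 \cdot 9^{2} - 114\right) = \left(6 + 7\right) \left(11 \cdot 81 - 114\right) = 13 \left(891 - 114\right) = 13 \cdot 777 = 10101$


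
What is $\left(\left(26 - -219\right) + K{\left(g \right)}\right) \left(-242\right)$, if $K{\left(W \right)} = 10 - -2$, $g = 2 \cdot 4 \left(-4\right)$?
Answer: $-62194$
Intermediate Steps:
$g = -32$ ($g = 8 \left(-4\right) = -32$)
$K{\left(W \right)} = 12$ ($K{\left(W \right)} = 10 + 2 = 12$)
$\left(\left(26 - -219\right) + K{\left(g \right)}\right) \left(-242\right) = \left(\left(26 - -219\right) + 12\right) \left(-242\right) = \left(\left(26 + 219\right) + 12\right) \left(-242\right) = \left(245 + 12\right) \left(-242\right) = 257 \left(-242\right) = -62194$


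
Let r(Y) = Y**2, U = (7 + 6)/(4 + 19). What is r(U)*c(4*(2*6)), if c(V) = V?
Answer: 8112/529 ≈ 15.335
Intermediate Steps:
U = 13/23 ≈ 0.56522
r(U)*c(4*(2*6)) = (13/23)**2*(4*(2*6)) = 169*(4*12)/529 = (169/529)*48 = 8112/529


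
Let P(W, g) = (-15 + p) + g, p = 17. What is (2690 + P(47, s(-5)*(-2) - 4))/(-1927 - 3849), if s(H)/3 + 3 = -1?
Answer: -339/722 ≈ -0.46953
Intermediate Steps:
s(H) = -12 (s(H) = -9 + 3*(-1) = -9 - 3 = -12)
P(W, g) = 2 + g (P(W, g) = (-15 + 17) + g = 2 + g)
(2690 + P(47, s(-5)*(-2) - 4))/(-1927 - 3849) = (2690 + (2 + (-12*(-2) - 4)))/(-1927 - 3849) = (2690 + (2 + (24 - 4)))/(-5776) = (2690 + (2 + 20))*(-1/5776) = (2690 + 22)*(-1/5776) = 2712*(-1/5776) = -339/722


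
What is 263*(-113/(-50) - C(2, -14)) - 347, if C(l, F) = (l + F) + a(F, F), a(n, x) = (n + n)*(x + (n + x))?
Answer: -15294231/50 ≈ -3.0588e+5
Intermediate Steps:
a(n, x) = 2*n*(n + 2*x) (a(n, x) = (2*n)*(n + 2*x) = 2*n*(n + 2*x))
C(l, F) = F + l + 6*F**2 (C(l, F) = (l + F) + 2*F*(F + 2*F) = (F + l) + 2*F*(3*F) = (F + l) + 6*F**2 = F + l + 6*F**2)
263*(-113/(-50) - C(2, -14)) - 347 = 263*(-113/(-50) - (-14 + 2 + 6*(-14)**2)) - 347 = 263*(-113*(-1/50) - (-14 + 2 + 6*196)) - 347 = 263*(113/50 - (-14 + 2 + 1176)) - 347 = 263*(113/50 - 1*1164) - 347 = 263*(113/50 - 1164) - 347 = 263*(-58087/50) - 347 = -15276881/50 - 347 = -15294231/50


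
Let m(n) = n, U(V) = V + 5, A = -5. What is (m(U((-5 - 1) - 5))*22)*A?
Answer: 660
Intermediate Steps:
U(V) = 5 + V
(m(U((-5 - 1) - 5))*22)*A = ((5 + ((-5 - 1) - 5))*22)*(-5) = ((5 + (-6 - 5))*22)*(-5) = ((5 - 11)*22)*(-5) = -6*22*(-5) = -132*(-5) = 660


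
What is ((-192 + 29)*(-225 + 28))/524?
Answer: 32111/524 ≈ 61.281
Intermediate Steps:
((-192 + 29)*(-225 + 28))/524 = -163*(-197)*(1/524) = 32111*(1/524) = 32111/524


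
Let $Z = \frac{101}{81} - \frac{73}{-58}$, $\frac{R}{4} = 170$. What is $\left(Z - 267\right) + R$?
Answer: $\frac{1952045}{4698} \approx 415.51$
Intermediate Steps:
$R = 680$ ($R = 4 \cdot 170 = 680$)
$Z = \frac{11771}{4698}$ ($Z = 101 \cdot \frac{1}{81} - - \frac{73}{58} = \frac{101}{81} + \frac{73}{58} = \frac{11771}{4698} \approx 2.5055$)
$\left(Z - 267\right) + R = \left(\frac{11771}{4698} - 267\right) + 680 = - \frac{1242595}{4698} + 680 = \frac{1952045}{4698}$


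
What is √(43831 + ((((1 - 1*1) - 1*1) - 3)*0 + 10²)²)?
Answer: √53831 ≈ 232.02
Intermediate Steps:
√(43831 + ((((1 - 1*1) - 1*1) - 3)*0 + 10²)²) = √(43831 + ((((1 - 1) - 1) - 3)*0 + 100)²) = √(43831 + (((0 - 1) - 3)*0 + 100)²) = √(43831 + ((-1 - 3)*0 + 100)²) = √(43831 + (-4*0 + 100)²) = √(43831 + (0 + 100)²) = √(43831 + 100²) = √(43831 + 10000) = √53831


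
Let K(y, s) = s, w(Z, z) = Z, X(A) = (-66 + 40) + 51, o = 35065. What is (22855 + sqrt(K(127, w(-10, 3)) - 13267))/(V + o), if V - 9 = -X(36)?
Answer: 3265/5007 + I*sqrt(13277)/35049 ≈ 0.65209 + 0.0032876*I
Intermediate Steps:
X(A) = 25 (X(A) = -26 + 51 = 25)
V = -16 (V = 9 - 1*25 = 9 - 25 = -16)
(22855 + sqrt(K(127, w(-10, 3)) - 13267))/(V + o) = (22855 + sqrt(-10 - 13267))/(-16 + 35065) = (22855 + sqrt(-13277))/35049 = (22855 + I*sqrt(13277))*(1/35049) = 3265/5007 + I*sqrt(13277)/35049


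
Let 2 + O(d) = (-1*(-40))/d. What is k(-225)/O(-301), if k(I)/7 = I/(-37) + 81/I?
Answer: -1858374/98975 ≈ -18.776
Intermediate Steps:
k(I) = 567/I - 7*I/37 (k(I) = 7*(I/(-37) + 81/I) = 7*(I*(-1/37) + 81/I) = 7*(-I/37 + 81/I) = 7*(81/I - I/37) = 567/I - 7*I/37)
O(d) = -2 + 40/d (O(d) = -2 + (-1*(-40))/d = -2 + 40/d)
k(-225)/O(-301) = (567/(-225) - 7/37*(-225))/(-2 + 40/(-301)) = (567*(-1/225) + 1575/37)/(-2 + 40*(-1/301)) = (-63/25 + 1575/37)/(-2 - 40/301) = 37044/(925*(-642/301)) = (37044/925)*(-301/642) = -1858374/98975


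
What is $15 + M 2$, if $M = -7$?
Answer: $1$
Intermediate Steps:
$15 + M 2 = 15 - 14 = 1$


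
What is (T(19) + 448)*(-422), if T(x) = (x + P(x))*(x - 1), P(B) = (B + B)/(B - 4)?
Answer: -1763116/5 ≈ -3.5262e+5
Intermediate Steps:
P(B) = 2*B/(-4 + B) (P(B) = (2*B)/(-4 + B) = 2*B/(-4 + B))
T(x) = (-1 + x)*(x + 2*x/(-4 + x)) (T(x) = (x + 2*x/(-4 + x))*(x - 1) = (x + 2*x/(-4 + x))*(-1 + x) = (-1 + x)*(x + 2*x/(-4 + x)))
(T(19) + 448)*(-422) = (19*(2 + 19**2 - 3*19)/(-4 + 19) + 448)*(-422) = (19*(2 + 361 - 57)/15 + 448)*(-422) = (19*(1/15)*306 + 448)*(-422) = (1938/5 + 448)*(-422) = (4178/5)*(-422) = -1763116/5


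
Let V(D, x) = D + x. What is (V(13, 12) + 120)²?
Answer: 21025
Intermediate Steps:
(V(13, 12) + 120)² = ((13 + 12) + 120)² = (25 + 120)² = 145² = 21025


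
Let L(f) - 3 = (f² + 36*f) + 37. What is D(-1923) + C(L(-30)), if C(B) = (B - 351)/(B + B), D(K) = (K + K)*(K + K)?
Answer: 4141680971/280 ≈ 1.4792e+7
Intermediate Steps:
D(K) = 4*K² (D(K) = (2*K)*(2*K) = 4*K²)
L(f) = 40 + f² + 36*f (L(f) = 3 + ((f² + 36*f) + 37) = 3 + (37 + f² + 36*f) = 40 + f² + 36*f)
C(B) = (-351 + B)/(2*B) (C(B) = (-351 + B)/((2*B)) = (-351 + B)*(1/(2*B)) = (-351 + B)/(2*B))
D(-1923) + C(L(-30)) = 4*(-1923)² + (-351 + (40 + (-30)² + 36*(-30)))/(2*(40 + (-30)² + 36*(-30))) = 4*3697929 + (-351 + (40 + 900 - 1080))/(2*(40 + 900 - 1080)) = 14791716 + (½)*(-351 - 140)/(-140) = 14791716 + (½)*(-1/140)*(-491) = 14791716 + 491/280 = 4141680971/280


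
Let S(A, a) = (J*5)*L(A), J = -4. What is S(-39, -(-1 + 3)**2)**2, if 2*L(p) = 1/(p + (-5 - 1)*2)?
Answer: 100/2601 ≈ 0.038447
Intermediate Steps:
L(p) = 1/(2*(-12 + p)) (L(p) = 1/(2*(p + (-5 - 1)*2)) = 1/(2*(p - 6*2)) = 1/(2*(p - 12)) = 1/(2*(-12 + p)))
S(A, a) = -10/(-12 + A) (S(A, a) = (-4*5)*(1/(2*(-12 + A))) = -10/(-12 + A))
S(-39, -(-1 + 3)**2)**2 = (-10/(-12 - 39))**2 = (-10/(-51))**2 = (-10*(-1/51))**2 = (10/51)**2 = 100/2601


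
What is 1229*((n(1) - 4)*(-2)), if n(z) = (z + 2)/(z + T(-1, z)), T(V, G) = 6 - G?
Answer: 8603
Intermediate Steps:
n(z) = ⅓ + z/6 (n(z) = (z + 2)/(z + (6 - z)) = (2 + z)/6 = (2 + z)*(⅙) = ⅓ + z/6)
1229*((n(1) - 4)*(-2)) = 1229*(((⅓ + (⅙)*1) - 4)*(-2)) = 1229*(((⅓ + ⅙) - 4)*(-2)) = 1229*((½ - 4)*(-2)) = 1229*(-7/2*(-2)) = 1229*7 = 8603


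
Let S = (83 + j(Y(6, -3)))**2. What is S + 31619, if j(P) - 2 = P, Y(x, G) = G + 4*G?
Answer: 36519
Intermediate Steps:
Y(x, G) = 5*G
j(P) = 2 + P
S = 4900 (S = (83 + (2 + 5*(-3)))**2 = (83 + (2 - 15))**2 = (83 - 13)**2 = 70**2 = 4900)
S + 31619 = 4900 + 31619 = 36519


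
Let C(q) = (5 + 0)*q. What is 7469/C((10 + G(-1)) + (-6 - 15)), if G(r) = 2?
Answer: -7469/45 ≈ -165.98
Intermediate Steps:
C(q) = 5*q
7469/C((10 + G(-1)) + (-6 - 15)) = 7469/((5*((10 + 2) + (-6 - 15)))) = 7469/((5*(12 - 21))) = 7469/((5*(-9))) = 7469/(-45) = 7469*(-1/45) = -7469/45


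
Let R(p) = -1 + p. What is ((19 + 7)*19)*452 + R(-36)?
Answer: 223251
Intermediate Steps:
((19 + 7)*19)*452 + R(-36) = ((19 + 7)*19)*452 + (-1 - 36) = (26*19)*452 - 37 = 494*452 - 37 = 223288 - 37 = 223251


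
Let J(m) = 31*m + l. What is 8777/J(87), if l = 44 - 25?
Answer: 8777/2716 ≈ 3.2316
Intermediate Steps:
l = 19
J(m) = 19 + 31*m (J(m) = 31*m + 19 = 19 + 31*m)
8777/J(87) = 8777/(19 + 31*87) = 8777/(19 + 2697) = 8777/2716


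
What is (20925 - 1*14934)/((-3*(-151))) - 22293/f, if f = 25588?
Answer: 47732993/3863788 ≈ 12.354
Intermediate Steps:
(20925 - 1*14934)/((-3*(-151))) - 22293/f = (20925 - 1*14934)/((-3*(-151))) - 22293/25588 = (20925 - 14934)/453 - 22293*1/25588 = 5991*(1/453) - 22293/25588 = 1997/151 - 22293/25588 = 47732993/3863788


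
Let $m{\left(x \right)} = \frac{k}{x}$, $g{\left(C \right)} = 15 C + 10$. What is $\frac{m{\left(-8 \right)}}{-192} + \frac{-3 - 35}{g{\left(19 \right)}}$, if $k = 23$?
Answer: $- \frac{51583}{453120} \approx -0.11384$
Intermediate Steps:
$g{\left(C \right)} = 10 + 15 C$
$m{\left(x \right)} = \frac{23}{x}$
$\frac{m{\left(-8 \right)}}{-192} + \frac{-3 - 35}{g{\left(19 \right)}} = \frac{23 \frac{1}{-8}}{-192} + \frac{-3 - 35}{10 + 15 \cdot 19} = 23 \left(- \frac{1}{8}\right) \left(- \frac{1}{192}\right) + \frac{-3 - 35}{10 + 285} = \left(- \frac{23}{8}\right) \left(- \frac{1}{192}\right) - \frac{38}{295} = \frac{23}{1536} - \frac{38}{295} = - \frac{51583}{453120}$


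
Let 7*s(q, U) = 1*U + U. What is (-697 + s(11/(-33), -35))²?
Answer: 499849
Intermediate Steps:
s(q, U) = 2*U/7 (s(q, U) = (1*U + U)/7 = (U + U)/7 = (2*U)/7 = 2*U/7)
(-697 + s(11/(-33), -35))² = (-697 + (2/7)*(-35))² = (-697 - 10)² = (-707)² = 499849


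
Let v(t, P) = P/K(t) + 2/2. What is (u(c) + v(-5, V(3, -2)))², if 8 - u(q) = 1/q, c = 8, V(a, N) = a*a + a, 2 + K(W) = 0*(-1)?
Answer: 529/64 ≈ 8.2656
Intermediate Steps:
K(W) = -2 (K(W) = -2 + 0*(-1) = -2 + 0 = -2)
V(a, N) = a + a² (V(a, N) = a² + a = a + a²)
v(t, P) = 1 - P/2 (v(t, P) = P/(-2) + 2/2 = P*(-½) + 2*(½) = -P/2 + 1 = 1 - P/2)
u(q) = 8 - 1/q
(u(c) + v(-5, V(3, -2)))² = ((8 - 1/8) + (1 - 3*(1 + 3)/2))² = ((8 - 1*⅛) + (1 - 3*4/2))² = ((8 - ⅛) + (1 - ½*12))² = (63/8 + (1 - 6))² = (63/8 - 5)² = (23/8)² = 529/64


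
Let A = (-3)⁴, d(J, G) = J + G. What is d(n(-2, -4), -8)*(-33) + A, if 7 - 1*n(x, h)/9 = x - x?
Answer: -1734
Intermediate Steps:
n(x, h) = 63 (n(x, h) = 63 - 9*(x - x) = 63 - 9*0 = 63 + 0 = 63)
d(J, G) = G + J
A = 81
d(n(-2, -4), -8)*(-33) + A = (-8 + 63)*(-33) + 81 = 55*(-33) + 81 = -1815 + 81 = -1734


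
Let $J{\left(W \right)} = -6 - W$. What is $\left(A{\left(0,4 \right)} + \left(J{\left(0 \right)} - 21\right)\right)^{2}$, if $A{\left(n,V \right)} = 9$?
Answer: $324$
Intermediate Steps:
$\left(A{\left(0,4 \right)} + \left(J{\left(0 \right)} - 21\right)\right)^{2} = \left(9 - 27\right)^{2} = \left(-18\right)^{2} = 324$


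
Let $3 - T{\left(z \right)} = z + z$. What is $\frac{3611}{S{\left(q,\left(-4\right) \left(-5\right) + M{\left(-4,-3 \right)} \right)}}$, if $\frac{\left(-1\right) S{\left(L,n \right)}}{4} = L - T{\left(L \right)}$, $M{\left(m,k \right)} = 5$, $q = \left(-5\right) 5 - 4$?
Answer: $\frac{3611}{360} \approx 10.031$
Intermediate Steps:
$q = -29$ ($q = -25 - 4 = -29$)
$T{\left(z \right)} = 3 - 2 z$ ($T{\left(z \right)} = 3 - \left(z + z\right) = 3 - 2 z$)
$S{\left(L,n \right)} = 12 - 12 L$ ($S{\left(L,n \right)} = - 4 \left(L - \left(3 - 2 L\right)\right) = - 4 \left(L + \left(-3 + 2 L\right)\right) = - 4 \left(-3 + 3 L\right) = 12 - 12 L$)
$\frac{3611}{S{\left(q,\left(-4\right) \left(-5\right) + M{\left(-4,-3 \right)} \right)}} = \frac{3611}{12 - -348} = \frac{3611}{12 + 348} = \frac{3611}{360}$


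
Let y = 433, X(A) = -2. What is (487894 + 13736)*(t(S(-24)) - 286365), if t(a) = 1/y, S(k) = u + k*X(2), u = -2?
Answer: -62200135551720/433 ≈ -1.4365e+11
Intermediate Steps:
S(k) = -2 - 2*k (S(k) = -2 + k*(-2) = -2 - 2*k)
t(a) = 1/433
(487894 + 13736)*(t(S(-24)) - 286365) = (487894 + 13736)*(1/433 - 286365) = 501630*(-123996044/433) = -62200135551720/433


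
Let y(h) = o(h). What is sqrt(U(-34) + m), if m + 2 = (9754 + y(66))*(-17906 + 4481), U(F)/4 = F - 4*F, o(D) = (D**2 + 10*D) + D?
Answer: I*sqrt(199172894) ≈ 14113.0*I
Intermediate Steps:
o(D) = D**2 + 11*D
U(F) = -12*F (U(F) = 4*(F - 4*F) = 4*(-3*F) = -12*F)
y(h) = h*(11 + h)
m = -199173302 (m = -2 + (9754 + 66*(11 + 66))*(-17906 + 4481) = -2 + (9754 + 66*77)*(-13425) = -2 + (9754 + 5082)*(-13425) = -2 + 14836*(-13425) = -2 - 199173300 = -199173302)
sqrt(U(-34) + m) = sqrt(-12*(-34) - 199173302) = sqrt(408 - 199173302) = sqrt(-199172894) = I*sqrt(199172894)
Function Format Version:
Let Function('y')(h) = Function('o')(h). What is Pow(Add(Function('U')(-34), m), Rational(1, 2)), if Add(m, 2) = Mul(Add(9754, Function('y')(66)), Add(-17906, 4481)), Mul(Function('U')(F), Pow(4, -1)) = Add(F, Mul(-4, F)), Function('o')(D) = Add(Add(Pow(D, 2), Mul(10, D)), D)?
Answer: Mul(I, Pow(199172894, Rational(1, 2))) ≈ Mul(14113., I)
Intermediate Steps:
Function('o')(D) = Add(Pow(D, 2), Mul(11, D))
Function('U')(F) = Mul(-12, F) (Function('U')(F) = Mul(4, Add(F, Mul(-4, F))) = Mul(4, Mul(-3, F)) = Mul(-12, F))
Function('y')(h) = Mul(h, Add(11, h))
m = -199173302 (m = Add(-2, Mul(Add(9754, Mul(66, Add(11, 66))), Add(-17906, 4481))) = Add(-2, Mul(Add(9754, Mul(66, 77)), -13425)) = Add(-2, Mul(Add(9754, 5082), -13425)) = Add(-2, Mul(14836, -13425)) = Add(-2, -199173300) = -199173302)
Pow(Add(Function('U')(-34), m), Rational(1, 2)) = Pow(Add(Mul(-12, -34), -199173302), Rational(1, 2)) = Pow(Add(408, -199173302), Rational(1, 2)) = Pow(-199172894, Rational(1, 2)) = Mul(I, Pow(199172894, Rational(1, 2)))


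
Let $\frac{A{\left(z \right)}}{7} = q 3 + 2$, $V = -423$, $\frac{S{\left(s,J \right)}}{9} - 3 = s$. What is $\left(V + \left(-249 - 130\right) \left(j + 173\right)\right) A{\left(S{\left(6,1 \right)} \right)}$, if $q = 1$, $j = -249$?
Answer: $993335$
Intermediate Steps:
$S{\left(s,J \right)} = 27 + 9 s$
$A{\left(z \right)} = 35$ ($A{\left(z \right)} = 7 \left(1 \cdot 3 + 2\right) = 7 \left(3 + 2\right) = 7 \cdot 5 = 35$)
$\left(V + \left(-249 - 130\right) \left(j + 173\right)\right) A{\left(S{\left(6,1 \right)} \right)} = \left(-423 + \left(-249 - 130\right) \left(-249 + 173\right)\right) 35 = \left(-423 - -28804\right) 35 = \left(-423 + 28804\right) 35 = 28381 \cdot 35 = 993335$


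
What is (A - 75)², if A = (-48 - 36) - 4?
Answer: 26569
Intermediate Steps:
A = -88 (A = -84 - 4 = -88)
(A - 75)² = (-88 - 75)² = (-163)² = 26569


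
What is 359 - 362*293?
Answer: -105707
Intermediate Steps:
359 - 362*293 = 359 - 106066 = -105707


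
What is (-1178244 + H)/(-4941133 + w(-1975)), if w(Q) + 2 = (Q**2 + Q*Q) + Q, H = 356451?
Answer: -821793/2858140 ≈ -0.28753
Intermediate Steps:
w(Q) = -2 + Q + 2*Q**2 (w(Q) = -2 + ((Q**2 + Q*Q) + Q) = -2 + ((Q**2 + Q**2) + Q) = -2 + (2*Q**2 + Q) = -2 + (Q + 2*Q**2) = -2 + Q + 2*Q**2)
(-1178244 + H)/(-4941133 + w(-1975)) = (-1178244 + 356451)/(-4941133 + (-2 - 1975 + 2*(-1975)**2)) = -821793/(-4941133 + (-2 - 1975 + 2*3900625)) = -821793/(-4941133 + (-2 - 1975 + 7801250)) = -821793/(-4941133 + 7799273) = -821793/2858140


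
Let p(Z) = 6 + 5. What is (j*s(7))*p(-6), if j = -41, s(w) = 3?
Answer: -1353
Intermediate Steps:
p(Z) = 11
(j*s(7))*p(-6) = -41*3*11 = -123*11 = -1353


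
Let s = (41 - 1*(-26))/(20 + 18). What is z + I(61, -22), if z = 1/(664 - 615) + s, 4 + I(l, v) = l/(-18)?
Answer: -46967/8379 ≈ -5.6053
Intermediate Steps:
I(l, v) = -4 - l/18 (I(l, v) = -4 + l/(-18) = -4 + l*(-1/18) = -4 - l/18)
s = 67/38 (s = (41 + 26)/38 = (1/38)*67 = 67/38 ≈ 1.7632)
z = 3321/1862 (z = 1/(664 - 615) + 67/38 = 1/49 + 67/38 = 3321/1862 ≈ 1.7836)
z + I(61, -22) = 3321/1862 + (-4 - 1/18*61) = 3321/1862 + (-4 - 61/18) = 3321/1862 - 133/18 = -46967/8379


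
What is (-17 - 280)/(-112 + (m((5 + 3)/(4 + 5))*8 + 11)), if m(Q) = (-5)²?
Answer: -3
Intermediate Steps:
m(Q) = 25
(-17 - 280)/(-112 + (m((5 + 3)/(4 + 5))*8 + 11)) = (-17 - 280)/(-112 + (25*8 + 11)) = -297/(-112 + (200 + 11)) = -297/(-112 + 211) = -297/99 = -297*1/99 = -3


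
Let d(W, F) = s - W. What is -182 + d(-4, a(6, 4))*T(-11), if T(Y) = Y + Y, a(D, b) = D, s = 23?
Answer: -776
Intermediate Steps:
T(Y) = 2*Y
d(W, F) = 23 - W
-182 + d(-4, a(6, 4))*T(-11) = -182 + (23 - 1*(-4))*(2*(-11)) = -182 + (23 + 4)*(-22) = -182 + 27*(-22) = -182 - 594 = -776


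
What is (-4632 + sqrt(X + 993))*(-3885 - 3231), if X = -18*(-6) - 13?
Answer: 32961312 - 56928*sqrt(17) ≈ 3.2727e+7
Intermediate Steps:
X = 95 (X = 108 - 13 = 95)
(-4632 + sqrt(X + 993))*(-3885 - 3231) = (-4632 + sqrt(95 + 993))*(-3885 - 3231) = (-4632 + sqrt(1088))*(-7116) = (-4632 + 8*sqrt(17))*(-7116) = 32961312 - 56928*sqrt(17)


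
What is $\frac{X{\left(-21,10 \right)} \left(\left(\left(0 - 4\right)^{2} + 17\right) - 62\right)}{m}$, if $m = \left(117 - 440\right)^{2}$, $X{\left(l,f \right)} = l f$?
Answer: $\frac{6090}{104329} \approx 0.058373$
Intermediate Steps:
$X{\left(l,f \right)} = f l$
$m = 104329$ ($m = \left(-323\right)^{2} = 104329$)
$\frac{X{\left(-21,10 \right)} \left(\left(\left(0 - 4\right)^{2} + 17\right) - 62\right)}{m} = \frac{10 \left(-21\right) \left(\left(\left(0 - 4\right)^{2} + 17\right) - 62\right)}{104329} = - 210 \left(\left(\left(-4\right)^{2} + 17\right) - 62\right) \frac{1}{104329} = - 210 \left(\left(16 + 17\right) - 62\right) \frac{1}{104329} = - 210 \left(33 - 62\right) \frac{1}{104329} = \left(-210\right) \left(-29\right) \frac{1}{104329} = 6090 \cdot \frac{1}{104329} = \frac{6090}{104329}$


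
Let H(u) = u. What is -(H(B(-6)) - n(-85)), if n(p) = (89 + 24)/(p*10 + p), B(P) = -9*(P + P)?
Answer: -101093/935 ≈ -108.12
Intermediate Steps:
B(P) = -18*P
n(p) = 113/(11*p) (n(p) = 113/(10*p + p) = 113/((11*p)) = 113*(1/(11*p)) = 113/(11*p))
-(H(B(-6)) - n(-85)) = -(-18*(-6) - 113/(11*(-85))) = -(108 - 113*(-1)/(11*85)) = -(108 - 1*(-113/935)) = -(108 + 113/935) = -1*101093/935 = -101093/935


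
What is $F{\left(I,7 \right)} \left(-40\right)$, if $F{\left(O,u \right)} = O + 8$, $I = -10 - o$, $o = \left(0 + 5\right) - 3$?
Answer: $160$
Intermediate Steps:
$o = 2$ ($o = 5 - 3 = 2$)
$I = -12$ ($I = -10 - 2 = -12$)
$F{\left(O,u \right)} = 8 + O$
$F{\left(I,7 \right)} \left(-40\right) = \left(8 - 12\right) \left(-40\right) = \left(-4\right) \left(-40\right) = 160$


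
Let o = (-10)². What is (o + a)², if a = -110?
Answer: 100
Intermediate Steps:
o = 100
(o + a)² = (100 - 110)² = (-10)² = 100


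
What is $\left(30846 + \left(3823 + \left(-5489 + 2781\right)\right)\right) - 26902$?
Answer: $5059$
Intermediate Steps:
$\left(30846 + \left(3823 + \left(-5489 + 2781\right)\right)\right) - 26902 = \left(30846 + \left(3823 - 2708\right)\right) - 26902 = \left(30846 + 1115\right) - 26902 = 31961 - 26902 = 5059$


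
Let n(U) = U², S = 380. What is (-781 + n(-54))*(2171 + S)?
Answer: 5446385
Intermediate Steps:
(-781 + n(-54))*(2171 + S) = (-781 + (-54)²)*(2171 + 380) = (-781 + 2916)*2551 = 2135*2551 = 5446385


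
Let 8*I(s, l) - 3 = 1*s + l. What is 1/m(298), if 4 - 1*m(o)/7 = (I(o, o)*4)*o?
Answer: -1/624729 ≈ -1.6007e-6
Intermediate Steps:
I(s, l) = 3/8 + l/8 + s/8 (I(s, l) = 3/8 + (1*s + l)/8 = 3/8 + (s + l)/8 = 3/8 + (l + s)/8 = 3/8 + (l/8 + s/8) = 3/8 + l/8 + s/8)
m(o) = 28 - 7*o*(3/2 + o) (m(o) = 28 - 7*(3/8 + o/8 + o/8)*4*o = 28 - 7*(3/8 + o/4)*4*o = 28 - 7*(3/2 + o)*o = 28 - 7*o*(3/2 + o))
1/m(298) = 1/(28 - 7/2*298*(3 + 2*298)) = 1/(28 - 7/2*298*(3 + 596)) = 1/(28 - 7/2*298*599) = 1/(28 - 624757) = 1/(-624729) = -1/624729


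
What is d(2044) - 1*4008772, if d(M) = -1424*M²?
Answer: -5953389636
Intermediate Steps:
d(2044) - 1*4008772 = -1424*2044² - 1*4008772 = -1424*4177936 - 4008772 = -5949380864 - 4008772 = -5953389636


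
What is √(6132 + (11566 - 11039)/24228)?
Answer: √99985337279/4038 ≈ 78.307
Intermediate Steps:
√(6132 + (11566 - 11039)/24228) = √(6132 + 527*(1/24228)) = √(6132 + 527/24228) = √(148566623/24228) = √99985337279/4038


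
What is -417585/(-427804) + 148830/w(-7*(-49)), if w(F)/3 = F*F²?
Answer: 16872284335535/17263434489028 ≈ 0.97734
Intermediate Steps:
w(F) = 3*F³ (w(F) = 3*(F*F²) = 3*F³)
-417585/(-427804) + 148830/w(-7*(-49)) = -417585/(-427804) + 148830/((3*(-7*(-49))³)) = -417585*(-1/427804) + 148830/((3*343³)) = 417585/427804 + 148830/((3*40353607)) = 417585/427804 + 148830/121060821 = 417585/427804 + 148830*(1/121060821) = 417585/427804 + 49610/40353607 = 16872284335535/17263434489028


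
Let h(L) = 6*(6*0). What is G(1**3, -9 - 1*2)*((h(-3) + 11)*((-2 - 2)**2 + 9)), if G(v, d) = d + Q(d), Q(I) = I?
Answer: -6050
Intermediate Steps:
h(L) = 0 (h(L) = 6*0 = 0)
G(v, d) = 2*d (G(v, d) = d + d = 2*d)
G(1**3, -9 - 1*2)*((h(-3) + 11)*((-2 - 2)**2 + 9)) = (2*(-9 - 1*2))*((0 + 11)*((-2 - 2)**2 + 9)) = (2*(-9 - 2))*(11*((-4)**2 + 9)) = (2*(-11))*(11*(16 + 9)) = -242*25 = -22*275 = -6050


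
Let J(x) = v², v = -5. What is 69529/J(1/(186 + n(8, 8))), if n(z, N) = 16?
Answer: 69529/25 ≈ 2781.2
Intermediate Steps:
J(x) = 25 (J(x) = (-5)² = 25)
69529/J(1/(186 + n(8, 8))) = 69529/25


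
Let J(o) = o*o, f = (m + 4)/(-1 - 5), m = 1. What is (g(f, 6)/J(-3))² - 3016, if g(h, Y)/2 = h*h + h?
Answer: -79151879/26244 ≈ -3016.0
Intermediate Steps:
f = -⅚ (f = (1 + 4)/(-1 - 5) = 5/(-6) = 5*(-⅙) = -⅚ ≈ -0.83333)
g(h, Y) = 2*h + 2*h² (g(h, Y) = 2*(h*h + h) = 2*(h² + h) = 2*(h + h²) = 2*h + 2*h²)
J(o) = o²
(g(f, 6)/J(-3))² - 3016 = ((2*(-⅚)*(1 - ⅚))/((-3)²))² - 3016 = ((2*(-⅚)*(⅙))/9)² - 3016 = (-5/18*⅑)² - 3016 = (-5/162)² - 3016 = 25/26244 - 3016 = -79151879/26244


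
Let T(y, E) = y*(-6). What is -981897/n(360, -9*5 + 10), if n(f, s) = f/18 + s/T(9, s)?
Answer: -53022438/1115 ≈ -47554.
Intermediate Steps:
T(y, E) = -6*y
n(f, s) = -s/54 + f/18 (n(f, s) = f/18 + s/((-6*9)) = f*(1/18) + s/(-54) = f/18 + s*(-1/54) = f/18 - s/54 = -s/54 + f/18)
-981897/n(360, -9*5 + 10) = -981897/(-(-9*5 + 10)/54 + (1/18)*360) = -981897/(-(-45 + 10)/54 + 20) = -981897/(-1/54*(-35) + 20) = -981897/(35/54 + 20) = -981897/1115/54 = -981897*54/1115 = -53022438/1115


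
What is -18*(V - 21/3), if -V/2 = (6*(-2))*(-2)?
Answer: 990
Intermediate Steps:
V = -48 (V = -2*6*(-2)*(-2) = -(-24)*(-2) = -2*24 = -48)
-18*(V - 21/3) = -18*(-48 - 21/3) = -18*(-48 - 21*⅓) = -18*(-48 - 7) = -18*(-55) = 990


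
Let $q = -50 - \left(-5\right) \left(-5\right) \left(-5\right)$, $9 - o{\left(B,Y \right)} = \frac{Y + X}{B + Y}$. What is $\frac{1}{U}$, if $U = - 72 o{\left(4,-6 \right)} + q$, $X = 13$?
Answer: $- \frac{1}{825} \approx -0.0012121$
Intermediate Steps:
$o{\left(B,Y \right)} = 9 - \frac{13 + Y}{B + Y}$ ($o{\left(B,Y \right)} = 9 - \frac{Y + 13}{B + Y} = 9 - \frac{13 + Y}{B + Y}$)
$q = 75$ ($q = -50 - 25 \left(-5\right) = -50 - -125 = -50 + 125 = 75$)
$U = -825$ ($U = - 72 \frac{-13 + 8 \left(-6\right) + 9 \cdot 4}{4 - 6} + 75 = - 72 \frac{-13 - 48 + 36}{-2} + 75 = - 72 \left(\left(- \frac{1}{2}\right) \left(-25\right)\right) + 75 = \left(-72\right) \frac{25}{2} + 75 = -900 + 75 = -825$)
$\frac{1}{U} = \frac{1}{-825} = - \frac{1}{825}$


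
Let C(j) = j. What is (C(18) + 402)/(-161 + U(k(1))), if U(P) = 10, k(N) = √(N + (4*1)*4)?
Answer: -420/151 ≈ -2.7815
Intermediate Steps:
k(N) = √(16 + N) (k(N) = √(N + 4*4) = √(N + 16) = √(16 + N))
(C(18) + 402)/(-161 + U(k(1))) = (18 + 402)/(-161 + 10) = 420/(-151) = 420*(-1/151) = -420/151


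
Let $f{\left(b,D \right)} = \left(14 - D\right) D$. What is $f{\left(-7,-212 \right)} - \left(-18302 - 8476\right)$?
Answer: $-21134$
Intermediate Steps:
$f{\left(b,D \right)} = D \left(14 - D\right)$
$f{\left(-7,-212 \right)} - \left(-18302 - 8476\right) = - 212 \left(14 - -212\right) - \left(-18302 - 8476\right) = - 212 \left(14 + 212\right) - -26778 = \left(-212\right) 226 + 26778 = -47912 + 26778 = -21134$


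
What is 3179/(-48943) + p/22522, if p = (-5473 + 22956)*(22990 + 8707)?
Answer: 1595418544615/64840838 ≈ 24605.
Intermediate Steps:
p = 554158651 (p = 17483*31697 = 554158651)
3179/(-48943) + p/22522 = 3179/(-48943) + 554158651/22522 = 3179*(-1/48943) + 554158651*(1/22522) = -187/2879 + 554158651/22522 = 1595418544615/64840838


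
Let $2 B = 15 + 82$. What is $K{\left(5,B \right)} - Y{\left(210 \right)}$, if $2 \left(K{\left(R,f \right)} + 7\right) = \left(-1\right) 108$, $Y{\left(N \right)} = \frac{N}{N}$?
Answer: $-62$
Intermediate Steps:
$Y{\left(N \right)} = 1$
$B = \frac{97}{2}$ ($B = \frac{15 + 82}{2} = \frac{1}{2} \cdot 97 = \frac{97}{2} \approx 48.5$)
$K{\left(R,f \right)} = -61$ ($K{\left(R,f \right)} = -7 + \frac{\left(-1\right) 108}{2} = -7 + \frac{1}{2} \left(-108\right) = -7 - 54 = -61$)
$K{\left(5,B \right)} - Y{\left(210 \right)} = -61 - 1 = -62$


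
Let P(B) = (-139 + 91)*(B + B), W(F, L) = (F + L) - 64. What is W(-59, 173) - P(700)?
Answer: 67250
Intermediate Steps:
W(F, L) = -64 + F + L
P(B) = -96*B
W(-59, 173) - P(700) = (-64 - 59 + 173) - (-96)*700 = 50 - 1*(-67200) = 50 + 67200 = 67250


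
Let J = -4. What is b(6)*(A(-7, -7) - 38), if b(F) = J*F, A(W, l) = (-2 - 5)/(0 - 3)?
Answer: 856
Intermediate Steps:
A(W, l) = 7/3 (A(W, l) = -7/(-3) = -7*(-⅓) = 7/3)
b(F) = -4*F
b(6)*(A(-7, -7) - 38) = (-4*6)*(7/3 - 38) = -24*(-107/3) = 856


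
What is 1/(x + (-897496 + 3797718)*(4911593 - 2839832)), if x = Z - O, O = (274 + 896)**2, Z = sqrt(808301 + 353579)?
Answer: 3004282731021/18051429455821996470823942 - sqrt(290470)/18051429455821996470823942 ≈ 1.6643e-13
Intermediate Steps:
Z = 2*sqrt(290470) (Z = sqrt(1161880) = 2*sqrt(290470) ≈ 1077.9)
O = 1368900 (O = 1170**2 = 1368900)
x = -1368900 + 2*sqrt(290470) (x = 2*sqrt(290470) - 1*1368900 = 2*sqrt(290470) - 1368900 = -1368900 + 2*sqrt(290470) ≈ -1.3678e+6)
1/(x + (-897496 + 3797718)*(4911593 - 2839832)) = 1/((-1368900 + 2*sqrt(290470)) + (-897496 + 3797718)*(4911593 - 2839832)) = 1/((-1368900 + 2*sqrt(290470)) + 2900222*2071761) = 1/((-1368900 + 2*sqrt(290470)) + 6008566830942) = 1/(6008565462042 + 2*sqrt(290470))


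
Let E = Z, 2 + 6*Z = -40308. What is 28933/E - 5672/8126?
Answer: -409823917/81889765 ≈ -5.0046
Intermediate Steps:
Z = -20155/3 (Z = -1/3 + (1/6)*(-40308) = -1/3 - 6718 = -20155/3 ≈ -6718.3)
E = -20155/3 ≈ -6718.3
28933/E - 5672/8126 = 28933/(-20155/3) - 5672/8126 = 28933*(-3/20155) - 5672*1/8126 = -86799/20155 - 2836/4063 = -409823917/81889765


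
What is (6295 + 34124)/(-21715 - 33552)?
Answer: -40419/55267 ≈ -0.73134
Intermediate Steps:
(6295 + 34124)/(-21715 - 33552) = 40419/(-55267) = 40419*(-1/55267) = -40419/55267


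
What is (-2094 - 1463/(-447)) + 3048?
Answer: 427901/447 ≈ 957.27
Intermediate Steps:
(-2094 - 1463/(-447)) + 3048 = (-2094 - 1463*(-1/447)) + 3048 = (-2094 + 1463/447) + 3048 = -934555/447 + 3048 = 427901/447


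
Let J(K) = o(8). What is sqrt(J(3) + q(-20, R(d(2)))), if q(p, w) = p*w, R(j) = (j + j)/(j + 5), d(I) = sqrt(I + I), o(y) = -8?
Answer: 2*I*sqrt(238)/7 ≈ 4.4078*I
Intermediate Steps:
J(K) = -8
d(I) = sqrt(2)*sqrt(I) (d(I) = sqrt(2*I) = sqrt(2)*sqrt(I))
R(j) = 2*j/(5 + j) (R(j) = (2*j)/(5 + j) = 2*j/(5 + j))
sqrt(J(3) + q(-20, R(d(2)))) = sqrt(-8 - 40*sqrt(2)*sqrt(2)/(5 + sqrt(2)*sqrt(2))) = sqrt(-8 - 40*2/(5 + 2)) = sqrt(-8 - 40*2/7) = sqrt(-8 - 20*4/7) = sqrt(-8 - 80/7) = sqrt(-136/7) = 2*I*sqrt(238)/7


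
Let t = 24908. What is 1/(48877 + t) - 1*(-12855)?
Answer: 948506176/73785 ≈ 12855.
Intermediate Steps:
1/(48877 + t) - 1*(-12855) = 1/(48877 + 24908) - 1*(-12855) = 1/73785 + 12855 = 948506176/73785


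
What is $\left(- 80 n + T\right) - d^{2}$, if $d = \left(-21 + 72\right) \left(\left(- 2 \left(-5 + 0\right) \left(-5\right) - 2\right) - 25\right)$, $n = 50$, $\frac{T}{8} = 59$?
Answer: $-15424857$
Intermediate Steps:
$T = 472$ ($T = 8 \cdot 59 = 472$)
$d = -3927$ ($d = 51 \left(\left(- 2 \left(\left(-5\right) \left(-5\right)\right) - 2\right) - 25\right) = 51 \left(\left(\left(-2\right) 25 - 2\right) - 25\right) = 51 \left(\left(-50 - 2\right) - 25\right) = 51 \left(-52 - 25\right) = 51 \left(-77\right) = -3927$)
$\left(- 80 n + T\right) - d^{2} = \left(\left(-80\right) 50 + 472\right) - \left(-3927\right)^{2} = \left(-4000 + 472\right) - 15421329 = -3528 - 15421329 = -15424857$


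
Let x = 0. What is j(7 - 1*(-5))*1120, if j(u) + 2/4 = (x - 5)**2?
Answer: 27440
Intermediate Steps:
j(u) = 49/2 (j(u) = -1/2 + (0 - 5)**2 = -1/2 + (-5)**2 = -1/2 + 25 = 49/2)
j(7 - 1*(-5))*1120 = (49/2)*1120 = 27440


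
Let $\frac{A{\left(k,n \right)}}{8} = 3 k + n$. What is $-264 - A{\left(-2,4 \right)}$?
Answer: $-248$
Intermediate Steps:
$A{\left(k,n \right)} = 8 n + 24 k$ ($A{\left(k,n \right)} = 8 \left(3 k + n\right) = 8 \left(n + 3 k\right) = 8 n + 24 k$)
$-264 - A{\left(-2,4 \right)} = -264 - \left(8 \cdot 4 + 24 \left(-2\right)\right) = -264 - \left(32 - 48\right) = -264 - -16 = -264 + 16 = -248$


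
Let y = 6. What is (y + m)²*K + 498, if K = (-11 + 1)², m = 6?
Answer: 14898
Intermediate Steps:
K = 100 (K = (-10)² = 100)
(y + m)²*K + 498 = (6 + 6)²*100 + 498 = 12²*100 + 498 = 144*100 + 498 = 14400 + 498 = 14898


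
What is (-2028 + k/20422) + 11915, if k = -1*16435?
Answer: 201895879/20422 ≈ 9886.2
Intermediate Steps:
k = -16435
(-2028 + k/20422) + 11915 = (-2028 - 16435/20422) + 11915 = -41432251/20422 + 11915 = 201895879/20422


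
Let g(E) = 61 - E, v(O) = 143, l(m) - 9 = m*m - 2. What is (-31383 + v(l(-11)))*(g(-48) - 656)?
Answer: 17088280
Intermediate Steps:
l(m) = 7 + m² (l(m) = 9 + (m*m - 2) = 9 + (m² - 2) = 9 + (-2 + m²) = 7 + m²)
(-31383 + v(l(-11)))*(g(-48) - 656) = (-31383 + 143)*((61 - 1*(-48)) - 656) = -31240*((61 + 48) - 656) = -31240*(109 - 656) = -31240*(-547) = 17088280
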